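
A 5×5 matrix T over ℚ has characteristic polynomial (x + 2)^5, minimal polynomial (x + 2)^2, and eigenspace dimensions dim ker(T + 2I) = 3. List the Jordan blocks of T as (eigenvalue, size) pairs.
λ = -2: algebraic multiplicity 5 (exponent in χ_T), largest block size 2 (exponent in m_T), 3 blocks (geometric multiplicity). These force block sizes [2, 2, 1].

Jordan blocks: (-2, 2), (-2, 2), (-2, 1)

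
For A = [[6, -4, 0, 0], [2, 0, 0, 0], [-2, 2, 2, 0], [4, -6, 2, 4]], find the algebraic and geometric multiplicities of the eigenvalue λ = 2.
algebraic multiplicity 2, geometric multiplicity 2

The characteristic polynomial is (x - 4)^2(x - 2)^2, so the factor x - 2 appears with exponent 2: the algebraic multiplicity is 2.

rank(A - 2I) = 2, so the eigenspace has dimension 4 - 2 = 2: the geometric multiplicity is 2.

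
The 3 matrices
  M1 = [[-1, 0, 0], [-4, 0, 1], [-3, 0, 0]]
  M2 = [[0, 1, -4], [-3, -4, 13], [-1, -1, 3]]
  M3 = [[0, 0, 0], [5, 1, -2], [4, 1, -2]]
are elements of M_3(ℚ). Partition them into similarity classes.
Characteristic polynomials: χ_{M1} = x^2(x + 1), χ_{M2} = x^2(x + 1), χ_{M3} = x^2(x + 1).

{M1, M2, M3}: invariant factors x^2(x + 1).

Matrices are similar if and only if their invariant-factor lists agree; the partition into similarity classes is {M1, M2, M3}.

1 class: {M1, M2, M3}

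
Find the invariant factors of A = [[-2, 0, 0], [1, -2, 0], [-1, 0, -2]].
x + 2, (x + 2)^2

The Jordan structure of A has elementary divisors (x + 2)^2, (x + 2). Arranging the block sizes at each eigenvalue in decreasing order and taking row products gives the invariant factors.

Invariant factors (smallest first, each dividing the next): x + 2, (x + 2)^2.

Check: the last factor (x + 2)^2 is the minimal polynomial, and the product (x + 2)^3 is the characteristic polynomial.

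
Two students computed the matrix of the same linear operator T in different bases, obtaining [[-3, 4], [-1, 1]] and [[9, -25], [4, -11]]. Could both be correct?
Yes.

Two matrices over a field are similar if and only if they have the same invariant factors.

Both A and B have characteristic polynomial (x + 1)^2 and minimal polynomial (x + 1)^2. Computing further, both have invariant factors (x + 1)^2. Hence A and B are similar.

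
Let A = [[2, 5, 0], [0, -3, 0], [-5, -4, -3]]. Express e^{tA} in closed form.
A has Jordan form J = [[-3, 1, 0], [0, -3, 0], [0, 0, 2]] with A = PJP^{-1}, so e^{tA} = P e^{tJ} P^{-1}.

For a Jordan block J_k(λ), e^{tJ_k(λ)} = e^{λt} · (I + tN + t^2 N^2/2! + ... + t^{k-1} N^{k-1}/(k-1)!) where N is the nilpotent superdiagonal part.

Assembling the blocks and conjugating back gives the entries of e^{tA} as shown above.

e^{tA} = [[e^{2*t}, (e^{5*t} - 1)*e^{-3*t}, 0], [0, e^{-3*t}, 0], [(1 - e^{5*t})*e^{-3*t}, (t - e^{5*t} + 1)*e^{-3*t}, e^{-3*t}]]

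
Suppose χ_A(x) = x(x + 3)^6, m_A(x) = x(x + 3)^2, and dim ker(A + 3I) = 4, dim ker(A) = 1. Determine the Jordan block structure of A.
λ = -3: algebraic multiplicity 6 (exponent in χ_A), largest block size 2 (exponent in m_A), 4 blocks (geometric multiplicity). These force block sizes [2, 2, 1, 1].
λ = 0: algebraic multiplicity 1 (exponent in χ_A), largest block size 1 (exponent in m_A), 1 block (geometric multiplicity). This forces block sizes [1].

Jordan blocks: (-3, 2), (-3, 2), (-3, 1), (-3, 1), (0, 1)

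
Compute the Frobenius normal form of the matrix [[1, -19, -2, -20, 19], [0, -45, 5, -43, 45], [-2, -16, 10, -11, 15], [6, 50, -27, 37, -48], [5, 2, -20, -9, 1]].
The invariant factors of A (the non-unit diagonal entries of the Smith normal form of xI - A over ℚ[x]) are (x - 6)(x + 2)(x^3 + 4x - 3), each dividing the next. The characteristic polynomial is their product, (x - 6)(x + 2)(x^3 + 4x - 3).

The rational canonical form is the block-diagonal matrix of companion matrices C(f_i):
R = [[0, 0, 0, 0, -36], [1, 0, 0, 0, 36], [0, 1, 0, 0, 19], [0, 0, 1, 0, 8], [0, 0, 0, 1, 4]].

Note the characteristic polynomial does not split into linear factors over ℚ, so A has no Jordan form over ℚ; the rational canonical form exists over any field.

R = [[0, 0, 0, 0, -36], [1, 0, 0, 0, 36], [0, 1, 0, 0, 19], [0, 0, 1, 0, 8], [0, 0, 0, 1, 4]]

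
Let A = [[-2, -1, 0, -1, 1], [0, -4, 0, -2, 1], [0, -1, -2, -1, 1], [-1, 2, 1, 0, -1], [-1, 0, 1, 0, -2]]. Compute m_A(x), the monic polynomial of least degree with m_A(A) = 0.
m_A(x) = (x + 2)^3

The characteristic polynomial factors as (x + 2)^5. The minimal polynomial is ∏(x - λ)^{k_λ} where k_λ is the size of the largest Jordan block at λ.

For λ = -2: rank(A + 2I) = 3, and the largest Jordan block has size 3 (the smallest k with rank((A + 2I)^k) = rank((A + 2I)^(k+1))).

So m_A(x) = (x + 2)^3.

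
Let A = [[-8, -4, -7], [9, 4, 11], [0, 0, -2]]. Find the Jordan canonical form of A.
J = [[-2, 1, 0], [0, -2, 1], [0, 0, -2]]

The characteristic polynomial is det(xI - A) = (x + 2)^3, so the eigenvalues are -2 (algebraic multiplicity 3).

For λ = -2: rank(A + 2I) = 2, rank((A + 2I)^2) = 1, rank((A + 2I)^3) = 0. The eigenspace has dimension 3 - 2 = 1, so there is 1 Jordan block; the rank sequence gives block sizes [3].

Assembling the blocks gives the Jordan form J above.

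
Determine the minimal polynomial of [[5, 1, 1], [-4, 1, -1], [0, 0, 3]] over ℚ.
m_A(x) = (x - 3)^3

The characteristic polynomial factors as (x - 3)^3. The minimal polynomial is ∏(x - λ)^{k_λ} where k_λ is the size of the largest Jordan block at λ.

For λ = 3: rank(A - 3I) = 2, and the largest Jordan block has size 3 (the smallest k with rank((A - 3I)^k) = rank((A - 3I)^(k+1))).

So m_A(x) = (x - 3)^3.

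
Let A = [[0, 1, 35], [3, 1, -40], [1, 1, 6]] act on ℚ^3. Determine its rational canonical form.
R = [[0, 0, 12], [1, 0, -8], [0, 1, 7]]

The invariant factors of A (the non-unit diagonal entries of the Smith normal form of xI - A over ℚ[x]) are (x - 6)(x^2 - x + 2), each dividing the next. The characteristic polynomial is their product, (x - 6)(x^2 - x + 2).

The rational canonical form is the block-diagonal matrix of companion matrices C(f_i):
R = [[0, 0, 12], [1, 0, -8], [0, 1, 7]].

Note the characteristic polynomial does not split into linear factors over ℚ, so A has no Jordan form over ℚ; the rational canonical form exists over any field.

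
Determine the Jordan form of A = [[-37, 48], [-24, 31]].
J = [[-5, 0], [0, -1]]

The characteristic polynomial is det(xI - A) = (x + 1)(x + 5), so the eigenvalues are -5 (algebraic multiplicity 1), -1 (algebraic multiplicity 1).

For λ = -5: algebraic multiplicity 1 gives one 1×1 block.

For λ = -1: algebraic multiplicity 1 gives one 1×1 block.

Assembling the blocks gives the Jordan form J above.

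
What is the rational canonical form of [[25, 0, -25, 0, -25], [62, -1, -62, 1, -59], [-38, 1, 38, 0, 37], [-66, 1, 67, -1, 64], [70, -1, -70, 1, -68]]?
The invariant factors of A (the non-unit diagonal entries of the Smith normal form of xI - A over ℚ[x]) are (x + 1)(x^2 + 3x - 5)^2, each dividing the next. The characteristic polynomial is their product, (x + 1)(x^2 + 3x - 5)^2.

The rational canonical form is the block-diagonal matrix of companion matrices C(f_i):
R = [[0, 0, 0, 0, -25], [1, 0, 0, 0, 5], [0, 1, 0, 0, 31], [0, 0, 1, 0, -5], [0, 0, 0, 1, -7]].

Note the characteristic polynomial does not split into linear factors over ℚ, so A has no Jordan form over ℚ; the rational canonical form exists over any field.

R = [[0, 0, 0, 0, -25], [1, 0, 0, 0, 5], [0, 1, 0, 0, 31], [0, 0, 1, 0, -5], [0, 0, 0, 1, -7]]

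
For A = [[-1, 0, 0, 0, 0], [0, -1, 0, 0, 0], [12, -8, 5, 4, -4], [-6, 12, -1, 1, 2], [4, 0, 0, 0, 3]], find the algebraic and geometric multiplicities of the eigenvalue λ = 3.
algebraic multiplicity 3, geometric multiplicity 2

The characteristic polynomial is (x - 3)^3(x + 1)^2, so the factor x - 3 appears with exponent 3: the algebraic multiplicity is 3.

rank(A - 3I) = 3, so the eigenspace has dimension 5 - 3 = 2: the geometric multiplicity is 2.

Since 2 < 3, A is not diagonalizable.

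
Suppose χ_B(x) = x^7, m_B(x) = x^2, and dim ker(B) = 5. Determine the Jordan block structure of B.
Jordan blocks: (0, 2), (0, 2), (0, 1), (0, 1), (0, 1)

λ = 0: algebraic multiplicity 7 (exponent in χ_B), largest block size 2 (exponent in m_B), 5 blocks (geometric multiplicity). These force block sizes [2, 2, 1, 1, 1].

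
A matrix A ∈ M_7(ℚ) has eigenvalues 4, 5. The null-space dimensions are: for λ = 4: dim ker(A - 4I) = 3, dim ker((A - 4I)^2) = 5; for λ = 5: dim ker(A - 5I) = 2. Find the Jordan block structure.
Jordan blocks: (4, 2), (4, 2), (4, 1), (5, 1), (5, 1)

λ = 4: successive nullity increments [3, 2] count blocks of size ≥ k; block sizes are [2, 2, 1].
λ = 5: successive nullity increments [2] count blocks of size ≥ k; block sizes are [1, 1].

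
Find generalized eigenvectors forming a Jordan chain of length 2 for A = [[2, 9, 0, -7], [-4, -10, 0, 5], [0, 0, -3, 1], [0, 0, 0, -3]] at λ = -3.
v_1 = [[-4, 3, 0, 1]]^T, v_2 = [[0, 0, 1, 0]]^T

We seek v_1 ∈ ker((A + 3I)^2) \ ker(A + 3I), then set v_{i+1} = (A + 3I) v_i.

One such chain is v_1 = [[-4, 3, 0, 1]]^T, v_2 = [[0, 0, 1, 0]]^T. Check: (A + 3I) v_2 = [[0, 0, 0, 0]]^T = 0.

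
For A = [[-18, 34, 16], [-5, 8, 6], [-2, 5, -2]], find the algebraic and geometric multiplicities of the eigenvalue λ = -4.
algebraic multiplicity 3, geometric multiplicity 1

The characteristic polynomial is (x + 4)^3, so the factor x + 4 appears with exponent 3: the algebraic multiplicity is 3.

rank(A + 4I) = 2, so the eigenspace has dimension 3 - 2 = 1: the geometric multiplicity is 1.

Since 1 < 3, A is not diagonalizable.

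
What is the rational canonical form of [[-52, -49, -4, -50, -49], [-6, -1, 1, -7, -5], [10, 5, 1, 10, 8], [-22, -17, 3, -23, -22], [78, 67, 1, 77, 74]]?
R = [[0, 0, 0, 0, 40], [1, 0, 0, 0, -2], [0, 1, 0, 0, -2], [0, 0, 1, 0, 20], [0, 0, 0, 1, -1]]

The invariant factors of A (the non-unit diagonal entries of the Smith normal form of xI - A over ℚ[x]) are (x - 4)(x + 5)(x^3 + 2), each dividing the next. The characteristic polynomial is their product, (x - 4)(x + 5)(x^3 + 2).

The rational canonical form is the block-diagonal matrix of companion matrices C(f_i):
R = [[0, 0, 0, 0, 40], [1, 0, 0, 0, -2], [0, 1, 0, 0, -2], [0, 0, 1, 0, 20], [0, 0, 0, 1, -1]].

Note the characteristic polynomial does not split into linear factors over ℚ, so A has no Jordan form over ℚ; the rational canonical form exists over any field.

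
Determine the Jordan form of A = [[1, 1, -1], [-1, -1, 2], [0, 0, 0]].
The characteristic polynomial is det(xI - A) = x^3, so the eigenvalues are 0 (algebraic multiplicity 3).

For λ = 0: rank(A) = 2, rank(A^2) = 1, rank(A^3) = 0. The eigenspace has dimension 3 - 2 = 1, so there is 1 Jordan block; the rank sequence gives block sizes [3].

Assembling the blocks gives the Jordan form J above.

J = [[0, 1, 0], [0, 0, 1], [0, 0, 0]]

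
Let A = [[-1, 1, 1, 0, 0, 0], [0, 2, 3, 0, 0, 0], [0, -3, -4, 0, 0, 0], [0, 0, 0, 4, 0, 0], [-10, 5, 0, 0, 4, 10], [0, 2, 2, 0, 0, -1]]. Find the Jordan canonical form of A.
J = [[-1, 1, 0, 0, 0, 0], [0, -1, 0, 0, 0, 0], [0, 0, -1, 0, 0, 0], [0, 0, 0, -1, 0, 0], [0, 0, 0, 0, 4, 0], [0, 0, 0, 0, 0, 4]]

The characteristic polynomial is det(xI - A) = (x - 4)^2(x + 1)^4, so the eigenvalues are -1 (algebraic multiplicity 4), 4 (algebraic multiplicity 2).

For λ = -1: rank(A + I) = 3, rank((A + I)^2) = 2. The eigenspace has dimension 6 - 3 = 3, so there are 3 Jordan blocks; the rank sequence gives block sizes [2, 1, 1].

For λ = 4: rank(A - 4I) = 4. The eigenspace has dimension 6 - 4 = 2, so there are 2 Jordan blocks; the rank sequence gives block sizes [1, 1].

Assembling the blocks gives the Jordan form J above.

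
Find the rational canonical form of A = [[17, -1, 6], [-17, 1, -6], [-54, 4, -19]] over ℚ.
The invariant factors of A (the non-unit diagonal entries of the Smith normal form of xI - A over ℚ[x]) are x(x^2 + x + 6), each dividing the next. The characteristic polynomial is their product, x(x^2 + x + 6).

The rational canonical form is the block-diagonal matrix of companion matrices C(f_i):
R = [[0, 0, 0], [1, 0, -6], [0, 1, -1]].

Note the characteristic polynomial does not split into linear factors over ℚ, so A has no Jordan form over ℚ; the rational canonical form exists over any field.

R = [[0, 0, 0], [1, 0, -6], [0, 1, -1]]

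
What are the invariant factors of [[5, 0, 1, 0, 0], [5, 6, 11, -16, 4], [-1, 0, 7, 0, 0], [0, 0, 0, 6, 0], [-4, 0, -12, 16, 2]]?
x - 6, x - 6, (x - 6)^2(x - 2)

The Jordan structure of A has elementary divisors (x - 2), (x - 6)^2, (x - 6), (x - 6). Arranging the block sizes at each eigenvalue in decreasing order and taking row products gives the invariant factors.

Invariant factors (smallest first, each dividing the next): x - 6, x - 6, (x - 6)^2(x - 2).

Check: the last factor (x - 6)^2(x - 2) is the minimal polynomial, and the product (x - 6)^4(x - 2) is the characteristic polynomial.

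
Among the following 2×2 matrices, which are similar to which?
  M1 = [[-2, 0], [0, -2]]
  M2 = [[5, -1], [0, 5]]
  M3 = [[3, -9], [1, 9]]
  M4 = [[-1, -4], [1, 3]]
4 classes: {M1}, {M2}, {M3}, {M4}

Characteristic polynomials: χ_{M1} = (x + 2)^2, χ_{M2} = (x - 5)^2, χ_{M3} = (x - 6)^2, χ_{M4} = (x - 1)^2.

{M1}: invariant factors x + 2, x + 2.

{M2}: invariant factors (x - 5)^2.

{M3}: invariant factors (x - 6)^2.

{M4}: invariant factors (x - 1)^2.

Matrices are similar if and only if their invariant-factor lists agree; the partition into similarity classes is {M1}, {M2}, {M3}, {M4}.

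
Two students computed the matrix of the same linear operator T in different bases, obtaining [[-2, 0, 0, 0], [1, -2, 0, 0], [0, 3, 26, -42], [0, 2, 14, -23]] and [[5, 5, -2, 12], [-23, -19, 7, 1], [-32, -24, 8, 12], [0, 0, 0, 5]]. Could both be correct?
Two matrices over a field are similar if and only if they have the same invariant factors.

Both A and B have characteristic polynomial (x - 5)(x + 2)^3 and minimal polynomial (x - 5)(x + 2)^3. Computing further, both have invariant factors (x - 5)(x + 2)^3. Hence A and B are similar.

Yes.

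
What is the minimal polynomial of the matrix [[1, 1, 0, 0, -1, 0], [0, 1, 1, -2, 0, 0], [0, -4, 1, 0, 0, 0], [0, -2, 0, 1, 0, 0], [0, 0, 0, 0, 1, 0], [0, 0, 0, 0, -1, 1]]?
The characteristic polynomial factors as (x - 1)^6. The minimal polynomial is ∏(x - λ)^{k_λ} where k_λ is the size of the largest Jordan block at λ.

For λ = 1: rank(A - I) = 3, and the largest Jordan block has size 3 (the smallest k with rank((A - I)^k) = rank((A - I)^(k+1))).

So m_A(x) = (x - 1)^3.

m_A(x) = (x - 1)^3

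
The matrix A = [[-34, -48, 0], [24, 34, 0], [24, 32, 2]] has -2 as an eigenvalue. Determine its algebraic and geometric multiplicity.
The characteristic polynomial is (x - 2)^2(x + 2), so the factor x + 2 appears with exponent 1: the algebraic multiplicity is 1.

rank(A + 2I) = 2, so the eigenspace has dimension 3 - 2 = 1: the geometric multiplicity is 1.

algebraic multiplicity 1, geometric multiplicity 1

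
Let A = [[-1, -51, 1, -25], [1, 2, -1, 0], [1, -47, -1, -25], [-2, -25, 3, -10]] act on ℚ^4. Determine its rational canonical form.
R = [[0, 0, 0, 0], [1, 0, 0, 0], [0, 1, 0, -25], [0, 0, 1, -10]]

The invariant factors of A (the non-unit diagonal entries of the Smith normal form of xI - A over ℚ[x]) are x^2(x + 5)^2, each dividing the next. The characteristic polynomial is their product, x^2(x + 5)^2.

The rational canonical form is the block-diagonal matrix of companion matrices C(f_i):
R = [[0, 0, 0, 0], [1, 0, 0, 0], [0, 1, 0, -25], [0, 0, 1, -10]].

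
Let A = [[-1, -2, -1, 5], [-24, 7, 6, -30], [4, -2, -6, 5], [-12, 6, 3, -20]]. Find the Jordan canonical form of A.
The characteristic polynomial is det(xI - A) = (x + 5)^4, so the eigenvalues are -5 (algebraic multiplicity 4).

For λ = -5: rank(A + 5I) = 1, rank((A + 5I)^2) = 0. The eigenspace has dimension 4 - 1 = 3, so there are 3 Jordan blocks; the rank sequence gives block sizes [2, 1, 1].

Assembling the blocks gives the Jordan form J above.

J = [[-5, 1, 0, 0], [0, -5, 0, 0], [0, 0, -5, 0], [0, 0, 0, -5]]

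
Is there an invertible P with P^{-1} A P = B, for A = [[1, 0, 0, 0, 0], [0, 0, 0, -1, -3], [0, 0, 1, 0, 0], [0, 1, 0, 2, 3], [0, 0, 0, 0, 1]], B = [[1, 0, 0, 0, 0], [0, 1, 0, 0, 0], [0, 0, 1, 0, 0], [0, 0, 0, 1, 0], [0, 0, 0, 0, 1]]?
No.

Both have characteristic polynomial (x - 1)^5, but the minimal polynomial of A is (x - 1)^2 while the minimal polynomial of B is x - 1. The minimal polynomial is a similarity invariant, so A and B are not similar.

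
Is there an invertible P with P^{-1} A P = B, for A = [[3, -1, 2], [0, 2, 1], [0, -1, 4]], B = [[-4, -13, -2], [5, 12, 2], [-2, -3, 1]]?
Yes.

Two matrices over a field are similar if and only if they have the same invariant factors.

Both A and B have characteristic polynomial (x - 3)^3 and minimal polynomial (x - 3)^3. Computing further, both have invariant factors (x - 3)^3. Hence A and B are similar.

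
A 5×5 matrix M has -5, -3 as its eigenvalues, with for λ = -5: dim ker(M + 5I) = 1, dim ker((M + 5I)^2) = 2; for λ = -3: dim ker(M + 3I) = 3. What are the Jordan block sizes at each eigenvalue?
λ = -5: successive nullity increments [1, 1] count blocks of size ≥ k; block sizes are [2].
λ = -3: successive nullity increments [3] count blocks of size ≥ k; block sizes are [1, 1, 1].

Jordan blocks: (-5, 2), (-3, 1), (-3, 1), (-3, 1)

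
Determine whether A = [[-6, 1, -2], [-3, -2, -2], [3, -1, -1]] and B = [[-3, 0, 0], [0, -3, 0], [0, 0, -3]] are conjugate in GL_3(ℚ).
No.

Both have characteristic polynomial (x + 3)^3, but the minimal polynomial of A is (x + 3)^2 while the minimal polynomial of B is x + 3. The minimal polynomial is a similarity invariant, so A and B are not similar.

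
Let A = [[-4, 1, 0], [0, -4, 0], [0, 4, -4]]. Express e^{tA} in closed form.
A has Jordan form J = [[-4, 1, 0], [0, -4, 0], [0, 0, -4]] with A = PJP^{-1}, so e^{tA} = P e^{tJ} P^{-1}.

For a Jordan block J_k(λ), e^{tJ_k(λ)} = e^{λt} · (I + tN + t^2 N^2/2! + ... + t^{k-1} N^{k-1}/(k-1)!) where N is the nilpotent superdiagonal part.

Assembling the blocks and conjugating back gives the entries of e^{tA} as shown above.

e^{tA} = [[e^{-4*t}, t*e^{-4*t}, 0], [0, e^{-4*t}, 0], [0, 4*t*e^{-4*t}, e^{-4*t}]]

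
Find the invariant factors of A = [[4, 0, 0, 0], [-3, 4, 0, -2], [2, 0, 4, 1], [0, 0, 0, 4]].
The Jordan structure of A has elementary divisors (x - 4)^2, (x - 4)^2. Arranging the block sizes at each eigenvalue in decreasing order and taking row products gives the invariant factors.

Invariant factors (smallest first, each dividing the next): (x - 4)^2, (x - 4)^2.

Check: the last factor (x - 4)^2 is the minimal polynomial, and the product (x - 4)^4 is the characteristic polynomial.

(x - 4)^2, (x - 4)^2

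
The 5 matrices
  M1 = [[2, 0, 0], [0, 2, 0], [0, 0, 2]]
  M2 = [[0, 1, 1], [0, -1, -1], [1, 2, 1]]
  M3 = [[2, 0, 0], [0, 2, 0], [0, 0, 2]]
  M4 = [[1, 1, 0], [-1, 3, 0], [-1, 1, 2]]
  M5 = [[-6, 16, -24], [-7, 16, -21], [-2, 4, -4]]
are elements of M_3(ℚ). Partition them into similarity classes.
Characteristic polynomials: χ_{M1} = (x - 2)^3, χ_{M2} = x^3, χ_{M3} = (x - 2)^3, χ_{M4} = (x - 2)^3, χ_{M5} = (x - 2)^3.

{M1, M3}: invariant factors x - 2, x - 2, x - 2.

{M2}: invariant factors x^3.

{M4, M5}: invariant factors x - 2, (x - 2)^2.

Matrices are similar if and only if their invariant-factor lists agree; the partition into similarity classes is {M1, M3}, {M2}, {M4, M5}.

3 classes: {M1, M3}, {M2}, {M4, M5}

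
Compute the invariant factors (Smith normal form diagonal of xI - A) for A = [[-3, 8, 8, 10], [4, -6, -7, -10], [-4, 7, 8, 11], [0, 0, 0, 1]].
The Jordan structure of A has elementary divisors (x + 3), (x - 1)^3. Arranging the block sizes at each eigenvalue in decreasing order and taking row products gives the invariant factors.

Invariant factors (smallest first, each dividing the next): (x - 1)^3(x + 3).

Check: the last factor (x - 1)^3(x + 3) is the minimal polynomial, and the product (x - 1)^3(x + 3) is the characteristic polynomial.

(x - 1)^3(x + 3)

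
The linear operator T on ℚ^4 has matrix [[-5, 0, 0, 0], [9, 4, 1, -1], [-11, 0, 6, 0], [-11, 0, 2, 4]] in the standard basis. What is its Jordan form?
The characteristic polynomial is det(xI - A) = (x - 6)(x - 4)^2(x + 5), so the eigenvalues are -5 (algebraic multiplicity 1), 4 (algebraic multiplicity 2), 6 (algebraic multiplicity 1).

For λ = -5: algebraic multiplicity 1 gives one 1×1 block.

For λ = 4: rank(A - 4I) = 3, rank((A - 4I)^2) = 2. The eigenspace has dimension 4 - 3 = 1, so there is 1 Jordan block; the rank sequence gives block sizes [2].

For λ = 6: algebraic multiplicity 1 gives one 1×1 block.

Assembling the blocks gives the Jordan form J above.

J = [[-5, 0, 0, 0], [0, 4, 1, 0], [0, 0, 4, 0], [0, 0, 0, 6]]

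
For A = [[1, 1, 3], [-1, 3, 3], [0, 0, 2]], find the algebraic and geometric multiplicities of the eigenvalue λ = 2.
The characteristic polynomial is (x - 2)^3, so the factor x - 2 appears with exponent 3: the algebraic multiplicity is 3.

rank(A - 2I) = 1, so the eigenspace has dimension 3 - 1 = 2: the geometric multiplicity is 2.

Since 2 < 3, A is not diagonalizable.

algebraic multiplicity 3, geometric multiplicity 2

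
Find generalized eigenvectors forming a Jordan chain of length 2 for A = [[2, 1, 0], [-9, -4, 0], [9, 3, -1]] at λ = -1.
We seek v_1 ∈ ker((A + I)^2) \ ker(A + I), then set v_{i+1} = (A + I) v_i.

One such chain is v_1 = [[0, 1, -1]]^T, v_2 = [[1, -3, 3]]^T. Check: (A + I) v_2 = [[0, 0, 0]]^T = 0.

v_1 = [[0, 1, -1]]^T, v_2 = [[1, -3, 3]]^T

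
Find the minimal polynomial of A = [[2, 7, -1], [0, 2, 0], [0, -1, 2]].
The characteristic polynomial factors as (x - 2)^3. The minimal polynomial is ∏(x - λ)^{k_λ} where k_λ is the size of the largest Jordan block at λ.

For λ = 2: rank(A - 2I) = 2, and the largest Jordan block has size 3 (the smallest k with rank((A - 2I)^k) = rank((A - 2I)^(k+1))).

So m_A(x) = (x - 2)^3.

m_A(x) = (x - 2)^3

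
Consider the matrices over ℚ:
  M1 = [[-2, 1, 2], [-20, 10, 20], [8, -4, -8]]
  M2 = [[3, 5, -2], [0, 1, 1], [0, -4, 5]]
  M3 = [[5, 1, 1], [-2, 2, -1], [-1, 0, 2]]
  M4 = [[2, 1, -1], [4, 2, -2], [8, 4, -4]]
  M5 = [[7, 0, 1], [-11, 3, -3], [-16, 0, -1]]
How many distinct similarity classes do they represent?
Characteristic polynomials: χ_{M1} = x^3, χ_{M2} = (x - 3)^3, χ_{M3} = (x - 3)^3, χ_{M4} = x^3, χ_{M5} = (x - 3)^3.

{M1, M4}: invariant factors x, x^2.

{M2, M3, M5}: invariant factors (x - 3)^3.

Matrices are similar if and only if their invariant-factor lists agree; the partition into similarity classes is {M1, M4}, {M2, M3, M5}.

2 classes: {M1, M4}, {M2, M3, M5}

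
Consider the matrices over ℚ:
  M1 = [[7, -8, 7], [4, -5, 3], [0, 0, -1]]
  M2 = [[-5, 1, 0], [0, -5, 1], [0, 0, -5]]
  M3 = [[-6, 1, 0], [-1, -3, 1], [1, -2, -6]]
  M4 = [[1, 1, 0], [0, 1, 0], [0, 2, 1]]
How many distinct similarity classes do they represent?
3 classes: {M1}, {M2, M3}, {M4}

Characteristic polynomials: χ_{M1} = (x - 3)(x + 1)^2, χ_{M2} = (x + 5)^3, χ_{M3} = (x + 5)^3, χ_{M4} = (x - 1)^3.

{M1}: invariant factors (x - 3)(x + 1)^2.

{M2, M3}: invariant factors (x + 5)^3.

{M4}: invariant factors x - 1, (x - 1)^2.

Matrices are similar if and only if their invariant-factor lists agree; the partition into similarity classes is {M1}, {M2, M3}, {M4}.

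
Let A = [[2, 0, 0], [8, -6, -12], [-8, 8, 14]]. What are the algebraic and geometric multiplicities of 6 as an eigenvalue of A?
algebraic multiplicity 1, geometric multiplicity 1

The characteristic polynomial is (x - 6)(x - 2)^2, so the factor x - 6 appears with exponent 1: the algebraic multiplicity is 1.

rank(A - 6I) = 2, so the eigenspace has dimension 3 - 2 = 1: the geometric multiplicity is 1.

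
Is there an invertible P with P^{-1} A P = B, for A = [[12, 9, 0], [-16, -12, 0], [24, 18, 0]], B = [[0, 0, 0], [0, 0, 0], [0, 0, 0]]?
Both have characteristic polynomial x^3, but the minimal polynomial of A is x^2 while the minimal polynomial of B is x. The minimal polynomial is a similarity invariant, so A and B are not similar.

No.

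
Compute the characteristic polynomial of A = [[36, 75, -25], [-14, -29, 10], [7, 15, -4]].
χ_A(x) = (x - 1)^3

xI - A = [[x - 36, -75, 25], [14, x + 29, -10], [-7, -15, x + 4]].

Expanding det(xI - A) along the first row:
det(xI - A) = + (x - 36)·det([[x + 29, -10], [-15, x + 4]]) - (-75)·det([[14, -10], [-7, x + 4]]) + (25)·det([[14, x + 29], [-7, -15]]).

Evaluating gives χ_A(x) = x^3 - 3x^2 + 3x - 1 = (x - 1)^3.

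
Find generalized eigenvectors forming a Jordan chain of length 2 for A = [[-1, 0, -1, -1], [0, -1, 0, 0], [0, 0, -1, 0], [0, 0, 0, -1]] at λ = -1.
We seek v_1 ∈ ker((A + I)^2) \ ker(A + I), then set v_{i+1} = (A + I) v_i.

One such chain is v_1 = [[2, 1, -1, 0]]^T, v_2 = [[1, 0, 0, 0]]^T. Check: (A + I) v_2 = [[0, 0, 0, 0]]^T = 0.

v_1 = [[2, 1, -1, 0]]^T, v_2 = [[1, 0, 0, 0]]^T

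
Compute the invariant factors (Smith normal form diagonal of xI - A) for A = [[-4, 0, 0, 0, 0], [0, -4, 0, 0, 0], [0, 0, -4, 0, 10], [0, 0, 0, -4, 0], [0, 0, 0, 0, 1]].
x + 4, x + 4, x + 4, (x - 1)(x + 4)

The Jordan structure of A has elementary divisors (x + 4), (x + 4), (x + 4), (x + 4), (x - 1). Arranging the block sizes at each eigenvalue in decreasing order and taking row products gives the invariant factors.

Invariant factors (smallest first, each dividing the next): x + 4, x + 4, x + 4, (x - 1)(x + 4).

Check: the last factor (x - 1)(x + 4) is the minimal polynomial, and the product (x - 1)(x + 4)^4 is the characteristic polynomial.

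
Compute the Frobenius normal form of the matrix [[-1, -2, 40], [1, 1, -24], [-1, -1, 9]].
The invariant factors of A (the non-unit diagonal entries of the Smith normal form of xI - A over ℚ[x]) are (x - 5)(x^2 - 4x - 3), each dividing the next. The characteristic polynomial is their product, (x - 5)(x^2 - 4x - 3).

The rational canonical form is the block-diagonal matrix of companion matrices C(f_i):
R = [[0, 0, -15], [1, 0, -17], [0, 1, 9]].

Note the characteristic polynomial does not split into linear factors over ℚ, so A has no Jordan form over ℚ; the rational canonical form exists over any field.

R = [[0, 0, -15], [1, 0, -17], [0, 1, 9]]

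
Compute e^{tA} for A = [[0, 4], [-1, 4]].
e^{tA} = [[(1 - 2*t)*e^{2*t}, 4*t*e^{2*t}], [-t*e^{2*t}, (2*t + 1)*e^{2*t}]]

A has Jordan form J = [[2, 1], [0, 2]] with A = PJP^{-1}, so e^{tA} = P e^{tJ} P^{-1}.

For a Jordan block J_k(λ), e^{tJ_k(λ)} = e^{λt} · (I + tN + t^2 N^2/2! + ... + t^{k-1} N^{k-1}/(k-1)!) where N is the nilpotent superdiagonal part.

Assembling the blocks and conjugating back gives the entries of e^{tA} as shown above.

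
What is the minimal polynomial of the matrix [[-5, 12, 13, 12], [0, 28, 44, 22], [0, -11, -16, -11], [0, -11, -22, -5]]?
The characteristic polynomial factors as (x - 6)^2(x + 5)^2. The minimal polynomial is ∏(x - λ)^{k_λ} where k_λ is the size of the largest Jordan block at λ.

For λ = -5: rank(A + 5I) = 3, and the largest Jordan block has size 2 (the smallest k with rank((A + 5I)^k) = rank((A + 5I)^(k+1))).
For λ = 6: rank(A - 6I) = 2, and the largest Jordan block has size 1 (the smallest k with rank((A - 6I)^k) = rank((A - 6I)^(k+1))).

So m_A(x) = (x - 6)(x + 5)^2.

m_A(x) = (x - 6)(x + 5)^2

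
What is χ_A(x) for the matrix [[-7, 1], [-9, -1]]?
xI - A = [[x + 7, -1], [9, x + 1]].

Expanding det(xI - A) along the first row:
det(xI - A) = + (x + 7)·det([[x + 1]]) - (-1)·det([[9]]).

Evaluating gives χ_A(x) = x^2 + 8x + 16 = (x + 4)^2.

χ_A(x) = (x + 4)^2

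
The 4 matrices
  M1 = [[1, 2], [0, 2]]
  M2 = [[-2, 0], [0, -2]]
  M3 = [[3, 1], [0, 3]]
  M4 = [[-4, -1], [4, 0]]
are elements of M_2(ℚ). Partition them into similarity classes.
4 classes: {M1}, {M2}, {M3}, {M4}

Characteristic polynomials: χ_{M1} = (x - 2)(x - 1), χ_{M2} = (x + 2)^2, χ_{M3} = (x - 3)^2, χ_{M4} = (x + 2)^2.

{M1}: invariant factors (x - 2)(x - 1).

{M2}: invariant factors x + 2, x + 2.

{M3}: invariant factors (x - 3)^2.

{M4}: invariant factors (x + 2)^2.

Matrices are similar if and only if their invariant-factor lists agree; the partition into similarity classes is {M1}, {M2}, {M3}, {M4}.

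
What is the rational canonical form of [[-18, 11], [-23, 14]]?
The invariant factors of A (the non-unit diagonal entries of the Smith normal form of xI - A over ℚ[x]) are x^2 + 4x + 1, each dividing the next. The characteristic polynomial is their product, x^2 + 4x + 1.

The rational canonical form is the block-diagonal matrix of companion matrices C(f_i):
R = [[0, -1], [1, -4]].

Note the characteristic polynomial does not split into linear factors over ℚ, so A has no Jordan form over ℚ; the rational canonical form exists over any field.

R = [[0, -1], [1, -4]]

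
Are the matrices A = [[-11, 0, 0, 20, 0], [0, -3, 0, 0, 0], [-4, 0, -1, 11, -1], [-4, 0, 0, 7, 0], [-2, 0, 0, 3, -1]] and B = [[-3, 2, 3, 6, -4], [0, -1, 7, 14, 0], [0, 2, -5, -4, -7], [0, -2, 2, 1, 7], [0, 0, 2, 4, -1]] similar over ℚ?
Yes.

Two matrices over a field are similar if and only if they have the same invariant factors.

Both A and B have characteristic polynomial (x + 1)^3(x + 3)^2 and minimal polynomial (x + 1)^3(x + 3). Computing further, both have invariant factors x + 3, (x + 1)^3(x + 3). Hence A and B are similar.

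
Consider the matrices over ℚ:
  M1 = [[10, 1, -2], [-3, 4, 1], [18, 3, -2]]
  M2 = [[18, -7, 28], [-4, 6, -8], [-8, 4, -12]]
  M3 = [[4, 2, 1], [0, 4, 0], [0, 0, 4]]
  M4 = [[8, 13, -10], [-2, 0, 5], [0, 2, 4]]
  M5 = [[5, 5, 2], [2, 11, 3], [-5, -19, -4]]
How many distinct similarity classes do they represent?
Characteristic polynomials: χ_{M1} = (x - 4)^3, χ_{M2} = (x - 4)^3, χ_{M3} = (x - 4)^3, χ_{M4} = (x - 4)^3, χ_{M5} = (x - 4)^3.

{M1, M4, M5}: invariant factors (x - 4)^3.

{M2, M3}: invariant factors x - 4, (x - 4)^2.

Matrices are similar if and only if their invariant-factor lists agree; the partition into similarity classes is {M1, M4, M5}, {M2, M3}.

2 classes: {M1, M4, M5}, {M2, M3}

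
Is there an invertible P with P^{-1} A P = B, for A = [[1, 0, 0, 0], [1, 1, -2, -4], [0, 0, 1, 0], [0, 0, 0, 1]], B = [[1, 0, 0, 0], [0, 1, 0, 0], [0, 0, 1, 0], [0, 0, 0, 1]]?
No.

Both have characteristic polynomial (x - 1)^4, but the minimal polynomial of A is (x - 1)^2 while the minimal polynomial of B is x - 1. The minimal polynomial is a similarity invariant, so A and B are not similar.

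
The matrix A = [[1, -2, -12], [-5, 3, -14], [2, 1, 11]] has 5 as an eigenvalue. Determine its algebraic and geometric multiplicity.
The characteristic polynomial is (x - 5)^3, so the factor x - 5 appears with exponent 3: the algebraic multiplicity is 3.

rank(A - 5I) = 2, so the eigenspace has dimension 3 - 2 = 1: the geometric multiplicity is 1.

Since 1 < 3, A is not diagonalizable.

algebraic multiplicity 3, geometric multiplicity 1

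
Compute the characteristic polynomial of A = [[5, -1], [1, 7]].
χ_A(x) = (x - 6)^2

xI - A = [[x - 5, 1], [-1, x - 7]].

Expanding det(xI - A) along the first row:
det(xI - A) = + (x - 5)·det([[x - 7]]) - (1)·det([[-1]]).

Evaluating gives χ_A(x) = x^2 - 12x + 36 = (x - 6)^2.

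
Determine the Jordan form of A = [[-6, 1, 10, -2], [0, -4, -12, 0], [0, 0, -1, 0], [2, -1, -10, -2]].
The characteristic polynomial is det(xI - A) = (x + 1)(x + 4)^3, so the eigenvalues are -4 (algebraic multiplicity 3), -1 (algebraic multiplicity 1).

For λ = -4: rank(A + 4I) = 2, rank((A + 4I)^2) = 1. The eigenspace has dimension 4 - 2 = 2, so there are 2 Jordan blocks; the rank sequence gives block sizes [2, 1].

For λ = -1: algebraic multiplicity 1 gives one 1×1 block.

Assembling the blocks gives the Jordan form J above.

J = [[-4, 1, 0, 0], [0, -4, 0, 0], [0, 0, -4, 0], [0, 0, 0, -1]]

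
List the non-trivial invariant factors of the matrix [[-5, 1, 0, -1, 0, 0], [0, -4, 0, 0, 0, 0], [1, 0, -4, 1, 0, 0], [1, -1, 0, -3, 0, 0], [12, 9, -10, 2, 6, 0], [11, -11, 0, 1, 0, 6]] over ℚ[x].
(x - 6)(x + 4)^2, (x - 6)(x + 4)^2

The Jordan structure of A has elementary divisors (x + 4)^2, (x + 4)^2, (x - 6), (x - 6). Arranging the block sizes at each eigenvalue in decreasing order and taking row products gives the invariant factors.

Invariant factors (smallest first, each dividing the next): (x - 6)(x + 4)^2, (x - 6)(x + 4)^2.

Check: the last factor (x - 6)(x + 4)^2 is the minimal polynomial, and the product (x - 6)^2(x + 4)^4 is the characteristic polynomial.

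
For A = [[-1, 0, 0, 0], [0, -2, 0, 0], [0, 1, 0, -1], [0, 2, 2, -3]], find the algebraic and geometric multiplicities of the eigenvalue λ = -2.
The characteristic polynomial is (x + 1)^2(x + 2)^2, so the factor x + 2 appears with exponent 2: the algebraic multiplicity is 2.

rank(A + 2I) = 3, so the eigenspace has dimension 4 - 3 = 1: the geometric multiplicity is 1.

Since 1 < 2, A is not diagonalizable.

algebraic multiplicity 2, geometric multiplicity 1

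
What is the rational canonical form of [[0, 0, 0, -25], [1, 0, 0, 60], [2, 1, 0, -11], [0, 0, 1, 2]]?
R = [[0, 0, 0, -25], [1, 0, 0, 10], [0, 1, 0, -11], [0, 0, 1, 2]]

The invariant factors of A (the non-unit diagonal entries of the Smith normal form of xI - A over ℚ[x]) are (x^2 - x + 5)^2, each dividing the next. The characteristic polynomial is their product, (x^2 - x + 5)^2.

The rational canonical form is the block-diagonal matrix of companion matrices C(f_i):
R = [[0, 0, 0, -25], [1, 0, 0, 10], [0, 1, 0, -11], [0, 0, 1, 2]].

Note the characteristic polynomial does not split into linear factors over ℚ, so A has no Jordan form over ℚ; the rational canonical form exists over any field.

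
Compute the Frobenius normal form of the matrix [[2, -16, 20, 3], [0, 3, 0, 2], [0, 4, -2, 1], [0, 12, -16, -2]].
R = [[2, 0, 0, 0], [0, 0, 0, -20], [0, 1, 0, 16], [0, 0, 1, -1]]

The invariant factors of A (the non-unit diagonal entries of the Smith normal form of xI - A over ℚ[x]) are x - 2, (x - 2)^2(x + 5), each dividing the next. The characteristic polynomial is their product, (x - 2)^3(x + 5).

The rational canonical form is the block-diagonal matrix of companion matrices C(f_i):
R = [[2, 0, 0, 0], [0, 0, 0, -20], [0, 1, 0, 16], [0, 0, 1, -1]].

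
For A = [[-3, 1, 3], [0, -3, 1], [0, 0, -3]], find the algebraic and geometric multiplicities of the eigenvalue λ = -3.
The characteristic polynomial is (x + 3)^3, so the factor x + 3 appears with exponent 3: the algebraic multiplicity is 3.

rank(A + 3I) = 2, so the eigenspace has dimension 3 - 2 = 1: the geometric multiplicity is 1.

Since 1 < 3, A is not diagonalizable.

algebraic multiplicity 3, geometric multiplicity 1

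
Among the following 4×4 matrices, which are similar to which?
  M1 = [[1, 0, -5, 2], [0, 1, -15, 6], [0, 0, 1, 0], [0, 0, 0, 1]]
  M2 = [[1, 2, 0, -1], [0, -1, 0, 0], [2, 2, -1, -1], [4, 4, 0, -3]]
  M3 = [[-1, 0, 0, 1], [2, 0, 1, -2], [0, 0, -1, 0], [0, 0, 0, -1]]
Characteristic polynomials: χ_{M1} = (x - 1)^4, χ_{M2} = (x + 1)^4, χ_{M3} = x(x + 1)^3.

{M1}: invariant factors x - 1, x - 1, (x - 1)^2.

{M2}: invariant factors x + 1, x + 1, (x + 1)^2.

{M3}: invariant factors x + 1, x(x + 1)^2.

Matrices are similar if and only if their invariant-factor lists agree; the partition into similarity classes is {M1}, {M2}, {M3}.

3 classes: {M1}, {M2}, {M3}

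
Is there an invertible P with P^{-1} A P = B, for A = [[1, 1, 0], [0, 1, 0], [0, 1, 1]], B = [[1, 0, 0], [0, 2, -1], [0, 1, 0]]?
Two matrices over a field are similar if and only if they have the same invariant factors.

Both A and B have characteristic polynomial (x - 1)^3 and minimal polynomial (x - 1)^2. Computing further, both have invariant factors x - 1, (x - 1)^2. Hence A and B are similar.

Yes.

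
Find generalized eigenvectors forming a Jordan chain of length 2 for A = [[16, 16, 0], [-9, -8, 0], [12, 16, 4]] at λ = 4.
We seek v_1 ∈ ker((A - 4I)^2) \ ker(A - 4I), then set v_{i+1} = (A - 4I) v_i.

One such chain is v_1 = [[-1, 1, -1]]^T, v_2 = [[4, -3, 4]]^T. Check: (A - 4I) v_2 = [[0, 0, 0]]^T = 0.

v_1 = [[-1, 1, -1]]^T, v_2 = [[4, -3, 4]]^T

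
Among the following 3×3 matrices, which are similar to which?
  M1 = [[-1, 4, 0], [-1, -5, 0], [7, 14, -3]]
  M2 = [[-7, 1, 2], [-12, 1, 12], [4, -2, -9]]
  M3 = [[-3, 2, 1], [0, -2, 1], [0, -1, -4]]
3 classes: {M1}, {M2}, {M3}

Characteristic polynomials: χ_{M1} = (x + 3)^3, χ_{M2} = (x + 5)^3, χ_{M3} = (x + 3)^3.

{M1}: invariant factors x + 3, (x + 3)^2.

{M2}: invariant factors x + 5, (x + 5)^2.

{M3}: invariant factors (x + 3)^3.

Matrices are similar if and only if their invariant-factor lists agree; the partition into similarity classes is {M1}, {M2}, {M3}.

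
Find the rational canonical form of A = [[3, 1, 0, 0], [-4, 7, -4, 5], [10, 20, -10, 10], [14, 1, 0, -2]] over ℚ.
The invariant factors of A (the non-unit diagonal entries of the Smith normal form of xI - A over ℚ[x]) are (x + 2)(x^3 - 5), each dividing the next. The characteristic polynomial is their product, (x + 2)(x^3 - 5).

The rational canonical form is the block-diagonal matrix of companion matrices C(f_i):
R = [[0, 0, 0, 10], [1, 0, 0, 5], [0, 1, 0, 0], [0, 0, 1, -2]].

Note the characteristic polynomial does not split into linear factors over ℚ, so A has no Jordan form over ℚ; the rational canonical form exists over any field.

R = [[0, 0, 0, 10], [1, 0, 0, 5], [0, 1, 0, 0], [0, 0, 1, -2]]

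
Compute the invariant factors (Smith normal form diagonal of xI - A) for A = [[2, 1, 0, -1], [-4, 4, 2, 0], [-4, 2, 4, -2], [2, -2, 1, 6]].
The Jordan structure of A has elementary divisors (x - 4)^3, (x - 4). Arranging the block sizes at each eigenvalue in decreasing order and taking row products gives the invariant factors.

Invariant factors (smallest first, each dividing the next): x - 4, (x - 4)^3.

Check: the last factor (x - 4)^3 is the minimal polynomial, and the product (x - 4)^4 is the characteristic polynomial.

x - 4, (x - 4)^3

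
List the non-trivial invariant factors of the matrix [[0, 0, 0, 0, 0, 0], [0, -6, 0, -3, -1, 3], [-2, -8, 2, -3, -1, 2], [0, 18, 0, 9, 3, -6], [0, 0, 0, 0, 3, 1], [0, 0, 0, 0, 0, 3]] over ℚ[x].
x, x(x - 3)^3(x - 2)

The Jordan structure of A has elementary divisors x, x, (x - 2), (x - 3)^3. Arranging the block sizes at each eigenvalue in decreasing order and taking row products gives the invariant factors.

Invariant factors (smallest first, each dividing the next): x, x(x - 3)^3(x - 2).

Check: the last factor x(x - 3)^3(x - 2) is the minimal polynomial, and the product x^2(x - 3)^3(x - 2) is the characteristic polynomial.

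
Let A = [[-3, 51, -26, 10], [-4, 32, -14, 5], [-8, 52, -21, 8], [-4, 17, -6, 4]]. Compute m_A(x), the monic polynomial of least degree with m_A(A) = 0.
The characteristic polynomial factors as (x - 3)^4. The minimal polynomial is ∏(x - λ)^{k_λ} where k_λ is the size of the largest Jordan block at λ.

For λ = 3: rank(A - 3I) = 2, and the largest Jordan block has size 3 (the smallest k with rank((A - 3I)^k) = rank((A - 3I)^(k+1))).

So m_A(x) = (x - 3)^3.

m_A(x) = (x - 3)^3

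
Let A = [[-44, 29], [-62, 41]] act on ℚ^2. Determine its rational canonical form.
R = [[0, 6], [1, -3]]

The invariant factors of A (the non-unit diagonal entries of the Smith normal form of xI - A over ℚ[x]) are x^2 + 3x - 6, each dividing the next. The characteristic polynomial is their product, x^2 + 3x - 6.

The rational canonical form is the block-diagonal matrix of companion matrices C(f_i):
R = [[0, 6], [1, -3]].

Note the characteristic polynomial does not split into linear factors over ℚ, so A has no Jordan form over ℚ; the rational canonical form exists over any field.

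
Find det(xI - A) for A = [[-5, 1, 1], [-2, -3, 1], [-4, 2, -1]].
χ_A(x) = (x + 3)^3

xI - A = [[x + 5, -1, -1], [2, x + 3, -1], [4, -2, x + 1]].

Expanding det(xI - A) along the first row:
det(xI - A) = + (x + 5)·det([[x + 3, -1], [-2, x + 1]]) - (-1)·det([[2, -1], [4, x + 1]]) + (-1)·det([[2, x + 3], [4, -2]]).

Evaluating gives χ_A(x) = x^3 + 9x^2 + 27x + 27 = (x + 3)^3.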